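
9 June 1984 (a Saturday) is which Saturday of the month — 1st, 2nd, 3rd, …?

2nd

Day 9 falls in week ⌈9/7⌉ of the month.
Days 1–7 hold the 1st Saturday, 8–14 the 2nd, 15–21 the 3rd, 22–28 the 4th, 29–31 the 5th.
9 is in the range for the 2nd.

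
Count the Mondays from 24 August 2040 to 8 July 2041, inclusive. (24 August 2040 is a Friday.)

24 August 2040 is a Friday; the first Monday on or after it is 27 August 2040 (3 days later).
From 27 August 2040 to 8 July 2041: 126 + 189 = 315 days (rest of 2040, to 8 July 2041 in 2041).
315 ÷ 7 = 45 full weeks with remainder 0, so 45 more Mondays after the first → 46.

46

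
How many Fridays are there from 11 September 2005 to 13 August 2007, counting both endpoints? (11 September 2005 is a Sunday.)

11 September 2005 is a Sunday; the first Friday on or after it is 16 September 2005 (5 days later).
From 16 September 2005 to 13 August 2007: 106 + 365 + 225 = 696 days (rest of 2005, 2006, to 13 August 2007 in 2007).
696 ÷ 7 = 99 full weeks with remainder 3, so 99 more Fridays after the first → 100.

100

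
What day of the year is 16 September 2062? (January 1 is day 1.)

Days in months before September: 31 + 28 + 31 + 30 + 31 + 30 + 31 + 31 = 243.
Plus 16 days into September → day 259.

259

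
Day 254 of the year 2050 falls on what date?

January has 31 days (254 − 31 = 223 remain).
February has 28 days (223 − 28 = 195 remain).
March has 31 days (195 − 31 = 164 remain).
April has 30 days (164 − 30 = 134 remain).
May has 31 days (134 − 31 = 103 remain).
June has 30 days (103 − 30 = 73 remain).
July has 31 days (73 − 31 = 42 remain).
August has 31 days (42 − 31 = 11 remain).
11 into September → September 11.

2050-09-11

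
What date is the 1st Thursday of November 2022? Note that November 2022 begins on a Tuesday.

November 2022 begins on a Tuesday, so the first Thursday is November 3 (2 days later).

November 3, 2022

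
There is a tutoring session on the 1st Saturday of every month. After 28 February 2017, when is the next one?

4 March 2017

February 2017 starts on a Wednesday, so its 1st Saturday is 4 February 2017 (3 days in).
That is not after 28 February 2017, so look at March 2017.
March 2017 starts on a Wednesday, so its 1st Saturday is 4 March 2017 (3 days in).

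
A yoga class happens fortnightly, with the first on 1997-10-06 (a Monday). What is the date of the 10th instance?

1998-02-09

The 10th occurrence is 9 intervals after the first: 9 × 14 = 126 days after 1997-10-06.
October has 31 days — 25 days to the end of October leaves 101.
November has 30 days (71 left).
December has 31 days (40 left).
January has 31 days (9 left).
9 days into February → 1998-02-09.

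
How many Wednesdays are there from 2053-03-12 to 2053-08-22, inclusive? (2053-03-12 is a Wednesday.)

24

2053-03-12 is a Wednesday; the first Wednesday on or after it is 2053-03-12.
From 2053-03-12 to 2053-08-22: 19 + 30 + 31 + 30 + 31 + 22 = 163 days (rest of March, April, May, June, July, August).
163 ÷ 7 = 23 full weeks with remainder 2, so 23 more Wednesdays after the first → 24.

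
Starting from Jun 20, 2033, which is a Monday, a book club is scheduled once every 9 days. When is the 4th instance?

The 4th occurrence is 3 intervals after the first: 3 × 9 = 27 days after Jun 20, 2033.
Jun has 30 days — 10 days to the end of Jun leaves 17.
17 days into Jul → Jul 17, 2033.

Jul 17, 2033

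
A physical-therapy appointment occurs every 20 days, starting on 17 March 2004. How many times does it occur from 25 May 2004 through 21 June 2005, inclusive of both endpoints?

Occurrences land 20·i days after 17 March 2004 for i = 0, 1, 2, …
25 May 2004 is 69 days after the start; 69 ÷ 20 = 3 remainder 9; since the remainder is 9, round up to i = 4. First occurrence in the window: #5 on 5 June 2004 (4×20 = 80 days in).
21 June 2005 is 461 days after the start; 461 ÷ 20 = 23 remainder 1. Last occurrence in the window: #24 on 20 June 2005.
Occurrences #5 through #24: 20 in total.

20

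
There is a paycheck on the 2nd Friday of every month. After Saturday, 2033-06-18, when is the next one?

June 2033 starts on a Wednesday; its first Friday is the 3rd, so the 2nd Friday is the 10th — 2033-06-10.
That is not after 2033-06-18, so look at July 2033.
July 2033 starts on a Friday; its first Friday is the 1st, so the 2nd Friday is the 8th — 2033-07-08.

2033-07-08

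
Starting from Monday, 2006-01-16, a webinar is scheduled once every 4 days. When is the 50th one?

The 50th occurrence is 49 intervals after the first: 49 × 4 = 196 days after 2006-01-16.
January has 31 days — 15 days to the end of January leaves 181.
February has 28 days (153 left).
March has 31 days (122 left).
April has 30 days (92 left).
May has 31 days (61 left).
June has 30 days (31 left).
31 days into July → 2006-07-31.

2006-07-31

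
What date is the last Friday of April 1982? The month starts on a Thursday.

1982-04-30

April 1982 begins on a Thursday, so the first Friday is April 2 (1 day later).
April 1982 has 30 days. Adding weeks: 2, 9, 16, 23, 30 — the last one ≤ 30 is the 30th.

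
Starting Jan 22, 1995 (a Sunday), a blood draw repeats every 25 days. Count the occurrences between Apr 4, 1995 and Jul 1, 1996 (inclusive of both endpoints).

19

Occurrences land 25·i days after Jan 22, 1995 for i = 0, 1, 2, …
Apr 4, 1995 is 72 days after the start; 72 ÷ 25 = 2 remainder 22; since the remainder is 22, round up to i = 3. First occurrence in the window: #4 on Apr 7, 1995 (3×25 = 75 days in).
Jul 1, 1996 is 526 days after the start; 526 ÷ 25 = 21 remainder 1. Last occurrence in the window: #22 on Jun 30, 1996.
Occurrences #4 through #22: 19 in total.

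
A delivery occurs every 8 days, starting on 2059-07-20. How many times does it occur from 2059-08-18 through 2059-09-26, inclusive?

5

Occurrences land 8·i days after 2059-07-20 for i = 0, 1, 2, …
2059-08-18 is 29 days after the start; 29 ÷ 8 = 3 remainder 5; since the remainder is 5, round up to i = 4. First occurrence in the window: #5 on 2059-08-21 (4×8 = 32 days in).
2059-09-26 is 68 days after the start; 68 ÷ 8 = 8 remainder 4. Last occurrence in the window: #9 on 2059-09-22.
Occurrences #5 through #9: 5 in total.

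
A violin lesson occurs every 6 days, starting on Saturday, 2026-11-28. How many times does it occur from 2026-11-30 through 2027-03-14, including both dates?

Occurrences land 6·i days after 2026-11-28 for i = 0, 1, 2, …
2026-11-30 is 2 days after the start; 2 ÷ 6 = 0 remainder 2; since the remainder is 2, round up to i = 1. First occurrence in the window: #2 on 2026-12-04 (1×6 = 6 days in).
2027-03-14 is 106 days after the start; 106 ÷ 6 = 17 remainder 4. Last occurrence in the window: #18 on 2027-03-10.
Occurrences #2 through #18: 17 in total.

17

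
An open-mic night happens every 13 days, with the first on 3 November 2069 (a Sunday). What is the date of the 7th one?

20 January 2070

The 7th occurrence is 6 intervals after the first: 6 × 13 = 78 days after 3 November 2069.
November has 30 days — 27 days to the end of November leaves 51.
December has 31 days (20 left).
20 days into January → 20 January 2070.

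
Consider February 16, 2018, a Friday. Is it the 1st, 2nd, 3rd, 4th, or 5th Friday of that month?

Day 16 falls in week ⌈16/7⌉ of the month.
Days 1–7 hold the 1st Friday, 8–14 the 2nd, 15–21 the 3rd, 22–28 the 4th, 29–31 the 5th.
16 is in the range for the 3rd.

3rd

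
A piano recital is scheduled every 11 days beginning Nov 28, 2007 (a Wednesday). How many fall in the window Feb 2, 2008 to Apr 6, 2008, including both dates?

Occurrences land 11·i days after Nov 28, 2007 for i = 0, 1, 2, …
Feb 2, 2008 is 66 days after the start; 66 ÷ 11 = 6 remainder 0. First occurrence in the window: #7 on Feb 2, 2008 (6×11 = 66 days in).
Apr 6, 2008 is 130 days after the start; 130 ÷ 11 = 11 remainder 9. Last occurrence in the window: #12 on Mar 28, 2008.
Occurrences #7 through #12: 6 in total.

6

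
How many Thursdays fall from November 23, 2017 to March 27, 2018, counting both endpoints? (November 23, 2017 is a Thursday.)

November 23, 2017 is a Thursday; the first Thursday on or after it is November 23, 2017.
From November 23, 2017 to March 27, 2018: 7 + 31 + 31 + 28 + 27 = 124 days (rest of November, December, January, February, March).
124 ÷ 7 = 17 full weeks with remainder 5, so 17 more Thursdays after the first → 18.

18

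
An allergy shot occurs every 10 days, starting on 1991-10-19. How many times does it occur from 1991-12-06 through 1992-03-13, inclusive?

Occurrences land 10·i days after 1991-10-19 for i = 0, 1, 2, …
1991-12-06 is 48 days after the start; 48 ÷ 10 = 4 remainder 8; since the remainder is 8, round up to i = 5. First occurrence in the window: #6 on 1991-12-08 (5×10 = 50 days in).
1992-03-13 is 146 days after the start; 146 ÷ 10 = 14 remainder 6. Last occurrence in the window: #15 on 1992-03-07.
Occurrences #6 through #15: 10 in total.

10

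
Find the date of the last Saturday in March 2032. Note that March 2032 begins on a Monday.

27 March 2032

March 2032 begins on a Monday, so the first Saturday is March 6 (5 days later).
March 2032 has 31 days. Adding weeks: 6, 13, 20, 27 — the last one ≤ 31 is the 27th.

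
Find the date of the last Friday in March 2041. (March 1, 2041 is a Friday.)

March 2041 begins on a Friday, so the first Friday is March 1.
March 2041 has 31 days. Adding weeks: 1, 8, 15, 22, 29 — the last one ≤ 31 is the 29th.

2041-03-29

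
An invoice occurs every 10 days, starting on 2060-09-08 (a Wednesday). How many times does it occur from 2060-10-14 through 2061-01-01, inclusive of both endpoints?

8

Occurrences land 10·i days after 2060-09-08 for i = 0, 1, 2, …
2060-10-14 is 36 days after the start; 36 ÷ 10 = 3 remainder 6; since the remainder is 6, round up to i = 4. First occurrence in the window: #5 on 2060-10-18 (4×10 = 40 days in).
2061-01-01 is 115 days after the start; 115 ÷ 10 = 11 remainder 5. Last occurrence in the window: #12 on 2060-12-27.
Occurrences #5 through #12: 8 in total.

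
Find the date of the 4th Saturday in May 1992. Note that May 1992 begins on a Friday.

May 1992 begins on a Friday, so the first Saturday is May 2 (1 day later).
The 4th Saturday is 3 weeks later: 2 + 21 = 23.

23 May 1992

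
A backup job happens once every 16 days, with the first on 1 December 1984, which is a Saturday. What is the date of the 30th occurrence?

The 30th occurrence is 29 intervals after the first: 29 × 16 = 464 days after 1 December 1984.
December has 31 days — 30 days to the end of December leaves 434.
1985 has 365 days (69 left).
January has 31 days (38 left).
February has 28 days (10 left).
10 days into March → 10 March 1986.

10 March 1986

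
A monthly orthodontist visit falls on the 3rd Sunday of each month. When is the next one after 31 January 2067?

20 February 2067

January 2067 starts on a Saturday; its first Sunday is the 2nd, so the 3rd Sunday is the 16th — 16 January 2067.
That is not after 31 January 2067, so look at February 2067.
February 2067 starts on a Tuesday; its first Sunday is the 6th, so the 3rd Sunday is the 20th — 20 February 2067.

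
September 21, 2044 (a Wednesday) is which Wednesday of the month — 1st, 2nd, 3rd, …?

Day 21 falls in week ⌈21/7⌉ of the month.
Days 1–7 hold the 1st Wednesday, 8–14 the 2nd, 15–21 the 3rd, 22–28 the 4th, 29–31 the 5th.
21 is in the range for the 3rd.

3rd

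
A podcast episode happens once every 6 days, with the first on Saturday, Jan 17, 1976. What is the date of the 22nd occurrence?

May 22, 1976

The 22nd occurrence is 21 intervals after the first: 21 × 6 = 126 days after Jan 17, 1976.
Jan has 31 days — 14 days to the end of Jan leaves 112.
Feb has 29 days (83 left).
Mar has 31 days (52 left).
Apr has 30 days (22 left).
22 days into May → May 22, 1976.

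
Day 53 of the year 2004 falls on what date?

February 22, 2004

January has 31 days (53 − 31 = 22 remain).
22 into February → February 22.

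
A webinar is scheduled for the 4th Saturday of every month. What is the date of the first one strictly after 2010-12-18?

December 2010 starts on a Wednesday; its first Saturday is the 4th, so the 4th Saturday is the 25th — 2010-12-25.
2010-12-25 is after 2010-12-18, so that is the next one.

2010-12-25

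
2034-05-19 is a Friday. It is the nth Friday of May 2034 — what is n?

Day 19 falls in week ⌈19/7⌉ of the month.
Days 1–7 hold the 1st Friday, 8–14 the 2nd, 15–21 the 3rd, 22–28 the 4th, 29–31 the 5th.
19 is in the range for the 3rd.

3rd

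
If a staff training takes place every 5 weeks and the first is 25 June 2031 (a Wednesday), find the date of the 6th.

17 December 2031

The 6th occurrence is 5 intervals after the first: 5 × 35 = 175 days after 25 June 2031.
June has 30 days — 5 days to the end of June leaves 170.
July has 31 days (139 left).
August has 31 days (108 left).
September has 30 days (78 left).
October has 31 days (47 left).
November has 30 days (17 left).
17 days into December → 17 December 2031.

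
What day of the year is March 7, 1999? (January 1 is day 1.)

66

Days in months before March: 31 + 28 = 59.
Plus 7 days into March → day 66.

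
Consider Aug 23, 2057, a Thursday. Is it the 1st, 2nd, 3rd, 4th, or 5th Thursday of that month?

Day 23 falls in week ⌈23/7⌉ of the month.
Days 1–7 hold the 1st Thursday, 8–14 the 2nd, 15–21 the 3rd, 22–28 the 4th, 29–31 the 5th.
23 is in the range for the 4th.

4th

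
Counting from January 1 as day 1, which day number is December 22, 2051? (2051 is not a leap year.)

Days in months before December: 31 + 28 + 31 + 30 + 31 + 30 + 31 + 31 + 30 + 31 + 30 = 334.
Plus 22 days into December → day 356.

356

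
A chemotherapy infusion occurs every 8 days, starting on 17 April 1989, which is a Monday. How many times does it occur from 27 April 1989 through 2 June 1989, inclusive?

4

Occurrences land 8·i days after 17 April 1989 for i = 0, 1, 2, …
27 April 1989 is 10 days after the start; 10 ÷ 8 = 1 remainder 2; since the remainder is 2, round up to i = 2. First occurrence in the window: #3 on 3 May 1989 (2×8 = 16 days in).
2 June 1989 is 46 days after the start; 46 ÷ 8 = 5 remainder 6. Last occurrence in the window: #6 on 27 May 1989.
Occurrences #3 through #6: 4 in total.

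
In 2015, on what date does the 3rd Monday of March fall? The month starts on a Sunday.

March 2015 begins on a Sunday, so the first Monday is March 2 (1 day later).
The 3rd Monday is 2 weeks later: 2 + 14 = 16.

2015-03-16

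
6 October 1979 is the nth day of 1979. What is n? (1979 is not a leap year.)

Days in months before October: 31 + 28 + 31 + 30 + 31 + 30 + 31 + 31 + 30 = 273.
Plus 6 days into October → day 279.

279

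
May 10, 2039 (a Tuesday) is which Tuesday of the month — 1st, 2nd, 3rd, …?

2nd

Day 10 falls in week ⌈10/7⌉ of the month.
Days 1–7 hold the 1st Tuesday, 8–14 the 2nd, 15–21 the 3rd, 22–28 the 4th, 29–31 the 5th.
10 is in the range for the 2nd.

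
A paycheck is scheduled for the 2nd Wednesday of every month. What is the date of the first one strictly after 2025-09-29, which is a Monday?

September 2025 starts on a Monday; its first Wednesday is the 3rd, so the 2nd Wednesday is the 10th — 2025-09-10.
That is not after 2025-09-29, so look at October 2025.
October 2025 starts on a Wednesday; its first Wednesday is the 1st, so the 2nd Wednesday is the 8th — 2025-10-08.

2025-10-08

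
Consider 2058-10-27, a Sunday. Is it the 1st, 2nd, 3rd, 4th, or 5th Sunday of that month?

4th

Day 27 falls in week ⌈27/7⌉ of the month.
Days 1–7 hold the 1st Sunday, 8–14 the 2nd, 15–21 the 3rd, 22–28 the 4th, 29–31 the 5th.
27 is in the range for the 4th.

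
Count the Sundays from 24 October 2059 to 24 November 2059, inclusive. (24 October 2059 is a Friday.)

5

24 October 2059 is a Friday; the first Sunday on or after it is 26 October 2059 (2 days later).
From 26 October 2059 to 24 November 2059: 5 + 24 = 29 days (rest of October, November).
29 ÷ 7 = 4 full weeks with remainder 1, so 4 more Sundays after the first → 5.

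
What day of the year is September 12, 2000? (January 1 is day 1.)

Days in months before September: 31 + 29 + 31 + 30 + 31 + 30 + 31 + 31 = 244.
Plus 12 days into September → day 256.

256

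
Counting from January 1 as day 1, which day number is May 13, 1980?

Days in months before May: 31 + 29 + 31 + 30 = 121.
Plus 13 days into May → day 134.

134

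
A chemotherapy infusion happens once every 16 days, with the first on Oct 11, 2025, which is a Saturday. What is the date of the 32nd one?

The 32nd occurrence is 31 intervals after the first: 31 × 16 = 496 days after Oct 11, 2025.
Oct has 31 days — 20 days to the end of Oct leaves 476.
From end of Oct to end of 2025 is 61 days (415 left).
2026 has 365 days (50 left).
Jan has 31 days (19 left).
19 days into Feb → Feb 19, 2027.

Feb 19, 2027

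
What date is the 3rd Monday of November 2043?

The first Monday of November 2043 is November 2.
The 3rd Monday is 2 weeks later: 2 + 14 = 16.

16 November 2043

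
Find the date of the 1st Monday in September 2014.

2014-09-01

September 2014 begins on a Monday, so the first Monday is September 1.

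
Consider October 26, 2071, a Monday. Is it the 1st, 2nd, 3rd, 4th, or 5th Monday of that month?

4th

Day 26 falls in week ⌈26/7⌉ of the month.
Days 1–7 hold the 1st Monday, 8–14 the 2nd, 15–21 the 3rd, 22–28 the 4th, 29–31 the 5th.
26 is in the range for the 4th.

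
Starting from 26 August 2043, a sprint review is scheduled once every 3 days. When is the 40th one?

21 December 2043

The 40th occurrence is 39 intervals after the first: 39 × 3 = 117 days after 26 August 2043.
August has 31 days — 5 days to the end of August leaves 112.
September has 30 days (82 left).
October has 31 days (51 left).
November has 30 days (21 left).
21 days into December → 21 December 2043.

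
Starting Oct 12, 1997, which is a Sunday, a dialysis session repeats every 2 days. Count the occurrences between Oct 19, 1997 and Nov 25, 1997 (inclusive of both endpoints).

19

Occurrences land 2·i days after Oct 12, 1997 for i = 0, 1, 2, …
Oct 19, 1997 is 7 days after the start; 7 ÷ 2 = 3 remainder 1; since the remainder is 1, round up to i = 4. First occurrence in the window: #5 on Oct 20, 1997 (4×2 = 8 days in).
Nov 25, 1997 is 44 days after the start; 44 ÷ 2 = 22 remainder 0. Last occurrence in the window: #23 on Nov 25, 1997.
Occurrences #5 through #23: 19 in total.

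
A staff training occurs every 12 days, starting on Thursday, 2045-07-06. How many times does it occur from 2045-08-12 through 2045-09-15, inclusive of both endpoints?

2

Occurrences land 12·i days after 2045-07-06 for i = 0, 1, 2, …
2045-08-12 is 37 days after the start; 37 ÷ 12 = 3 remainder 1; since the remainder is 1, round up to i = 4. First occurrence in the window: #5 on 2045-08-23 (4×12 = 48 days in).
2045-09-15 is 71 days after the start; 71 ÷ 12 = 5 remainder 11. Last occurrence in the window: #6 on 2045-09-04.
Occurrences #5 through #6: 2 in total.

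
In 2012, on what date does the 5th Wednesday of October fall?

2012-10-31

The first Wednesday of October 2012 is October 3.
The 5th Wednesday is 4 weeks later: 3 + 28 = 31.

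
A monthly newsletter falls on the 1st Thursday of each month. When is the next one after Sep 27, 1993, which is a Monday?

Sep 1993 starts on a Wednesday, so its 1st Thursday is Sep 2, 1993 (1 day in).
That is not after Sep 27, 1993, so look at Oct 1993.
Oct 1993 starts on a Friday, so its 1st Thursday is Oct 7, 1993 (6 days in).

Oct 7, 1993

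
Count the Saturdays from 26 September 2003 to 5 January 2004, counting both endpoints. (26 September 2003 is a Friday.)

15

26 September 2003 is a Friday; the first Saturday on or after it is 27 September 2003 (1 day later).
From 27 September 2003 to 5 January 2004: 3 + 31 + 30 + 31 + 5 = 100 days (rest of September, October, November, December, January).
100 ÷ 7 = 14 full weeks with remainder 2, so 14 more Saturdays after the first → 15.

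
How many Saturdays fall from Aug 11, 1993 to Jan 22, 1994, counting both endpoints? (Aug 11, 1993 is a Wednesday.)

24

Aug 11, 1993 is a Wednesday; the first Saturday on or after it is Aug 14, 1993 (3 days later).
From Aug 14, 1993 to Jan 22, 1994: 17 + 30 + 31 + 30 + 31 + 22 = 161 days (rest of Aug, Sep, Oct, Nov, Dec, Jan).
161 ÷ 7 = 23 full weeks with remainder 0, so 23 more Saturdays after the first → 24.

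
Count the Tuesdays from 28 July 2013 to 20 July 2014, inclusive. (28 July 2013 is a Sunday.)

28 July 2013 is a Sunday; the first Tuesday on or after it is 30 July 2013 (2 days later).
From 30 July 2013 to 20 July 2014: 154 + 201 = 355 days (rest of 2013, to 20 July 2014 in 2014).
355 ÷ 7 = 50 full weeks with remainder 5, so 50 more Tuesdays after the first → 51.

51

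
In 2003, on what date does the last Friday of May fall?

May 2003 begins on a Thursday, so the first Friday is May 2 (1 day later).
May 2003 has 31 days. Adding weeks: 2, 9, 16, 23, 30 — the last one ≤ 31 is the 30th.

2003-05-30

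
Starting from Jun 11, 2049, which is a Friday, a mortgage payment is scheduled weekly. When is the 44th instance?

The 44th occurrence is 43 intervals after the first: 43 × 7 = 301 days after Jun 11, 2049.
Jun has 30 days — 19 days to the end of Jun leaves 282.
Jul has 31 days (251 left).
Aug has 31 days (220 left).
Sep has 30 days (190 left).
Oct has 31 days (159 left).
Nov has 30 days (129 left).
Dec has 31 days (98 left).
Jan has 31 days (67 left).
Feb has 28 days (39 left).
Mar has 31 days (8 left).
8 days into Apr → Apr 8, 2050.

Apr 8, 2050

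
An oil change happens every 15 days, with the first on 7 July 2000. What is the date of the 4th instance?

The 4th occurrence is 3 intervals after the first: 3 × 15 = 45 days after 7 July 2000.
July has 31 days — 24 days to the end of July leaves 21.
21 days into August → 21 August 2000.

21 August 2000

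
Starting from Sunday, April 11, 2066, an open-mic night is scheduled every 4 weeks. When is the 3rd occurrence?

The 3rd occurrence is 2 intervals after the first: 2 × 28 = 56 days after April 11, 2066.
April has 30 days — 19 days to the end of April leaves 37.
May has 31 days (6 left).
6 days into June → June 6, 2066.

June 6, 2066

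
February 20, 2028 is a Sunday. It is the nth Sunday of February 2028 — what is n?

Day 20 falls in week ⌈20/7⌉ of the month.
Days 1–7 hold the 1st Sunday, 8–14 the 2nd, 15–21 the 3rd, 22–28 the 4th, 29–31 the 5th.
20 is in the range for the 3rd.

3rd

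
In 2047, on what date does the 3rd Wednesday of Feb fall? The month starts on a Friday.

Feb 20, 2047

Feb 2047 begins on a Friday, so the first Wednesday is Feb 6 (5 days later).
The 3rd Wednesday is 2 weeks later: 6 + 14 = 20.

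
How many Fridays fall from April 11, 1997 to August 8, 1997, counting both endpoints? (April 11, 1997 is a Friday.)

18

April 11, 1997 is a Friday; the first Friday on or after it is April 11, 1997.
From April 11, 1997 to August 8, 1997: 19 + 31 + 30 + 31 + 8 = 119 days (rest of April, May, June, July, August).
119 ÷ 7 = 17 full weeks with remainder 0, so 17 more Fridays after the first → 18.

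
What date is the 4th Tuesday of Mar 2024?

Mar 2024 begins on a Friday, so the first Tuesday is Mar 5 (4 days later).
The 4th Tuesday is 3 weeks later: 5 + 21 = 26.

Mar 26, 2024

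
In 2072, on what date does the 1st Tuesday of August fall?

The first Tuesday of August 2072 is August 2.

August 2, 2072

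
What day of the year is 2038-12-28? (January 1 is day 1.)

Days in months before December: 31 + 28 + 31 + 30 + 31 + 30 + 31 + 31 + 30 + 31 + 30 = 334.
Plus 28 days into December → day 362.

362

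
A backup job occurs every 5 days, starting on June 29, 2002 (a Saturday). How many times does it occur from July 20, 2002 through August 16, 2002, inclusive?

5

Occurrences land 5·i days after June 29, 2002 for i = 0, 1, 2, …
July 20, 2002 is 21 days after the start; 21 ÷ 5 = 4 remainder 1; since the remainder is 1, round up to i = 5. First occurrence in the window: #6 on July 24, 2002 (5×5 = 25 days in).
August 16, 2002 is 48 days after the start; 48 ÷ 5 = 9 remainder 3. Last occurrence in the window: #10 on August 13, 2002.
Occurrences #6 through #10: 5 in total.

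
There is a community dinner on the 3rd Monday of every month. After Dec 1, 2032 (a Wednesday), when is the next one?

Dec 2032 starts on a Wednesday; its first Monday is the 6th, so the 3rd Monday is the 20th — Dec 20, 2032.
Dec 20, 2032 is after Dec 1, 2032, so that is the next one.

Dec 20, 2032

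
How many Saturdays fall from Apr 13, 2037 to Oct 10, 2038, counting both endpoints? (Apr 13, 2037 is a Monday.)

Apr 13, 2037 is a Monday; the first Saturday on or after it is Apr 18, 2037 (5 days later).
From Apr 18, 2037 to Oct 10, 2038: 257 + 283 = 540 days (rest of 2037, to Oct 10, 2038 in 2038).
540 ÷ 7 = 77 full weeks with remainder 1, so 77 more Saturdays after the first → 78.

78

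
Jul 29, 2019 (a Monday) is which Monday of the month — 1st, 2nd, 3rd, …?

Day 29 falls in week ⌈29/7⌉ of the month.
Days 1–7 hold the 1st Monday, 8–14 the 2nd, 15–21 the 3rd, 22–28 the 4th, 29–31 the 5th.
29 is in the range for the 5th.

5th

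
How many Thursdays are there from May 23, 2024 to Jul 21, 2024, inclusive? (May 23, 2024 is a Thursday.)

May 23, 2024 is a Thursday; the first Thursday on or after it is May 23, 2024.
From May 23, 2024 to Jul 21, 2024: 8 + 30 + 21 = 59 days (rest of May, Jun, Jul).
59 ÷ 7 = 8 full weeks with remainder 3, so 8 more Thursdays after the first → 9.

9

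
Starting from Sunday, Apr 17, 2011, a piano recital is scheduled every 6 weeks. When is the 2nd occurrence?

The 2nd occurrence is 1 interval after the first: 1 × 42 = 42 days after Apr 17, 2011.
Apr has 30 days — 13 days to the end of Apr leaves 29.
29 days into May → May 29, 2011.

May 29, 2011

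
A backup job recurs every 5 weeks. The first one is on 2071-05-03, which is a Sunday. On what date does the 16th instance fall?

2072-10-09

The 16th occurrence is 15 intervals after the first: 15 × 35 = 525 days after 2071-05-03.
May has 31 days — 28 days to the end of May leaves 497.
From end of May to end of 2071 is 214 days (283 left).
January has 31 days (252 left).
February has 29 days (223 left).
March has 31 days (192 left).
April has 30 days (162 left).
May has 31 days (131 left).
June has 30 days (101 left).
July has 31 days (70 left).
August has 31 days (39 left).
September has 30 days (9 left).
9 days into October → 2072-10-09.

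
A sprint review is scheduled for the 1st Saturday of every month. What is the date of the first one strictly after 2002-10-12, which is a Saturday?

2002-11-02

October 2002 starts on a Tuesday, so its 1st Saturday is 2002-10-05 (4 days in).
That is not after 2002-10-12, so look at November 2002.
November 2002 starts on a Friday, so its 1st Saturday is 2002-11-02 (1 day in).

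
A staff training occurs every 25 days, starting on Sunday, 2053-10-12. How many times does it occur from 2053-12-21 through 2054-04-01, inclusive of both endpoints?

4

Occurrences land 25·i days after 2053-10-12 for i = 0, 1, 2, …
2053-12-21 is 70 days after the start; 70 ÷ 25 = 2 remainder 20; since the remainder is 20, round up to i = 3. First occurrence in the window: #4 on 2053-12-26 (3×25 = 75 days in).
2054-04-01 is 171 days after the start; 171 ÷ 25 = 6 remainder 21. Last occurrence in the window: #7 on 2054-03-11.
Occurrences #4 through #7: 4 in total.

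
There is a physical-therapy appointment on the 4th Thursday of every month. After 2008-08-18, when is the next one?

2008-08-28

August 2008 starts on a Friday; its first Thursday is the 7th, so the 4th Thursday is the 28th — 2008-08-28.
2008-08-28 is after 2008-08-18, so that is the next one.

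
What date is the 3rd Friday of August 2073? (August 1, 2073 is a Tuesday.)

18 August 2073

August 2073 begins on a Tuesday, so the first Friday is August 4 (3 days later).
The 3rd Friday is 2 weeks later: 4 + 14 = 18.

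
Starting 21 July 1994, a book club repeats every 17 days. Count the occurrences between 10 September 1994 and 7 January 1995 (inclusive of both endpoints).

Occurrences land 17·i days after 21 July 1994 for i = 0, 1, 2, …
10 September 1994 is 51 days after the start; 51 ÷ 17 = 3 remainder 0. First occurrence in the window: #4 on 10 September 1994 (3×17 = 51 days in).
7 January 1995 is 170 days after the start; 170 ÷ 17 = 10 remainder 0. Last occurrence in the window: #11 on 7 January 1995.
Occurrences #4 through #11: 8 in total.

8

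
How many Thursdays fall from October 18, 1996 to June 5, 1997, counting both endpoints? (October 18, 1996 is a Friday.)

October 18, 1996 is a Friday; the first Thursday on or after it is October 24, 1996 (6 days later).
From October 24, 1996 to June 5, 1997: 7 + 30 + 31 + 31 + 28 + 31 + 30 + 31 + 5 = 224 days (rest of October, November, December, January, February, March, April, May, June).
224 ÷ 7 = 32 full weeks with remainder 0, so 32 more Thursdays after the first → 33.

33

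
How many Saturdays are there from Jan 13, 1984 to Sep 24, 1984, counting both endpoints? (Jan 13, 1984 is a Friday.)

37

Jan 13, 1984 is a Friday; the first Saturday on or after it is Jan 14, 1984 (1 day later).
From Jan 14, 1984 to Sep 24, 1984: 17 + 29 + 31 + 30 + 31 + 30 + 31 + 31 + 24 = 254 days (rest of Jan, Feb, Mar, Apr, May, Jun, Jul, Aug, Sep).
254 ÷ 7 = 36 full weeks with remainder 2, so 36 more Saturdays after the first → 37.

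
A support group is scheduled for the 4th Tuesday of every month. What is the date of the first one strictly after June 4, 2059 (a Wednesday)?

June 24, 2059

June 2059 starts on a Sunday; its first Tuesday is the 3rd, so the 4th Tuesday is the 24th — June 24, 2059.
June 24, 2059 is after June 4, 2059, so that is the next one.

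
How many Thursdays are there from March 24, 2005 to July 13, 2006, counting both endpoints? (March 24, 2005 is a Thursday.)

69

March 24, 2005 is a Thursday; the first Thursday on or after it is March 24, 2005.
From March 24, 2005 to July 13, 2006: 282 + 194 = 476 days (rest of 2005, to July 13, 2006 in 2006).
476 ÷ 7 = 68 full weeks with remainder 0, so 68 more Thursdays after the first → 69.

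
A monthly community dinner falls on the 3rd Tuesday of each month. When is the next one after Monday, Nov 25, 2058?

Nov 2058 starts on a Friday; its first Tuesday is the 5th, so the 3rd Tuesday is the 19th — Nov 19, 2058.
That is not after Nov 25, 2058, so look at Dec 2058.
Dec 2058 starts on a Sunday; its first Tuesday is the 3rd, so the 3rd Tuesday is the 17th — Dec 17, 2058.

Dec 17, 2058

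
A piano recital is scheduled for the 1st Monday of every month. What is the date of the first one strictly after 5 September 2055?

6 September 2055

September 2055 starts on a Wednesday, so its 1st Monday is 6 September 2055 (5 days in).
6 September 2055 is after 5 September 2055, so that is the next one.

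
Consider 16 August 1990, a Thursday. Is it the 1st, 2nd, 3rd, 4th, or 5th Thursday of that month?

3rd

Day 16 falls in week ⌈16/7⌉ of the month.
Days 1–7 hold the 1st Thursday, 8–14 the 2nd, 15–21 the 3rd, 22–28 the 4th, 29–31 the 5th.
16 is in the range for the 3rd.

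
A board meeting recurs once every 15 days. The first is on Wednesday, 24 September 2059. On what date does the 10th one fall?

The 10th occurrence is 9 intervals after the first: 9 × 15 = 135 days after 24 September 2059.
September has 30 days — 6 days to the end of September leaves 129.
October has 31 days (98 left).
November has 30 days (68 left).
December has 31 days (37 left).
January has 31 days (6 left).
6 days into February → 6 February 2060.

6 February 2060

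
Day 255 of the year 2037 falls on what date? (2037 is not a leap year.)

2037-09-12

January has 31 days (255 − 31 = 224 remain).
February has 28 days (224 − 28 = 196 remain).
March has 31 days (196 − 31 = 165 remain).
April has 30 days (165 − 30 = 135 remain).
May has 31 days (135 − 31 = 104 remain).
June has 30 days (104 − 30 = 74 remain).
July has 31 days (74 − 31 = 43 remain).
August has 31 days (43 − 31 = 12 remain).
12 into September → September 12.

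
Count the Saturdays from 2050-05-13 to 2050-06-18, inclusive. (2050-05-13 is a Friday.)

2050-05-13 is a Friday; the first Saturday on or after it is 2050-05-14 (1 day later).
From 2050-05-14 to 2050-06-18: 17 + 18 = 35 days (rest of May, June).
35 ÷ 7 = 5 full weeks with remainder 0, so 5 more Saturdays after the first → 6.

6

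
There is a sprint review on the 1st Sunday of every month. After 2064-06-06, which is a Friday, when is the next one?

June 2064 starts on a Sunday, so its 1st Sunday is 2064-06-01.
That is not after 2064-06-06, so look at July 2064.
July 2064 starts on a Tuesday, so its 1st Sunday is 2064-07-06 (5 days in).

2064-07-06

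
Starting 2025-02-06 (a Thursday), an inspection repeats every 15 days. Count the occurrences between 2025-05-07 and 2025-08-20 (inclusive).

8

Occurrences land 15·i days after 2025-02-06 for i = 0, 1, 2, …
2025-05-07 is 90 days after the start; 90 ÷ 15 = 6 remainder 0. First occurrence in the window: #7 on 2025-05-07 (6×15 = 90 days in).
2025-08-20 is 195 days after the start; 195 ÷ 15 = 13 remainder 0. Last occurrence in the window: #14 on 2025-08-20.
Occurrences #7 through #14: 8 in total.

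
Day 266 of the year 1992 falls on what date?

January has 31 days (266 − 31 = 235 remain).
February has 29 days (235 − 29 = 206 remain).
March has 31 days (206 − 31 = 175 remain).
April has 30 days (175 − 30 = 145 remain).
May has 31 days (145 − 31 = 114 remain).
June has 30 days (114 − 30 = 84 remain).
July has 31 days (84 − 31 = 53 remain).
August has 31 days (53 − 31 = 22 remain).
22 into September → September 22.

September 22, 1992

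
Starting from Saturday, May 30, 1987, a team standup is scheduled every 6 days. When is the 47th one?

The 47th occurrence is 46 intervals after the first: 46 × 6 = 276 days after May 30, 1987.
May has 31 days — 1 day to the end of May leaves 275.
Jun has 30 days (245 left).
Jul has 31 days (214 left).
Aug has 31 days (183 left).
Sep has 30 days (153 left).
Oct has 31 days (122 left).
Nov has 30 days (92 left).
Dec has 31 days (61 left).
Jan has 31 days (30 left).
Feb has 29 days (1 left).
1 day into Mar → Mar 1, 1988.

Mar 1, 1988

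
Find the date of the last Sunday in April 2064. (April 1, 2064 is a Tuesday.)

27 April 2064

April 2064 begins on a Tuesday, so the first Sunday is April 6 (5 days later).
April 2064 has 30 days. Adding weeks: 6, 13, 20, 27 — the last one ≤ 30 is the 27th.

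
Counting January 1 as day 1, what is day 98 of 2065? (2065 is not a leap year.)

January has 31 days (98 − 31 = 67 remain).
February has 28 days (67 − 28 = 39 remain).
March has 31 days (39 − 31 = 8 remain).
8 into April → April 8.

April 8, 2065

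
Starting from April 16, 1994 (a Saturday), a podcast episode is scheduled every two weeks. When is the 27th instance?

The 27th occurrence is 26 intervals after the first: 26 × 14 = 364 days after April 16, 1994.
April has 30 days — 14 days to the end of April leaves 350.
May has 31 days (319 left).
June has 30 days (289 left).
July has 31 days (258 left).
August has 31 days (227 left).
September has 30 days (197 left).
October has 31 days (166 left).
November has 30 days (136 left).
December has 31 days (105 left).
January has 31 days (74 left).
February has 28 days (46 left).
March has 31 days (15 left).
15 days into April → April 15, 1995.

April 15, 1995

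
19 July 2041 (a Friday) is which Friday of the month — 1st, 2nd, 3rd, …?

3rd

Day 19 falls in week ⌈19/7⌉ of the month.
Days 1–7 hold the 1st Friday, 8–14 the 2nd, 15–21 the 3rd, 22–28 the 4th, 29–31 the 5th.
19 is in the range for the 3rd.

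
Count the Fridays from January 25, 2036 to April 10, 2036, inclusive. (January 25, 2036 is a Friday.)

11

January 25, 2036 is a Friday; the first Friday on or after it is January 25, 2036.
From January 25, 2036 to April 10, 2036: 6 + 29 + 31 + 10 = 76 days (rest of January, February, March, April).
76 ÷ 7 = 10 full weeks with remainder 6, so 10 more Fridays after the first → 11.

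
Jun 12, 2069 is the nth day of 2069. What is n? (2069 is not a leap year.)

163

Days in months before Jun: 31 + 28 + 31 + 30 + 31 = 151.
Plus 12 days into Jun → day 163.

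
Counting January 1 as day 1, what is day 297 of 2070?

October 24, 2070

January has 31 days (297 − 31 = 266 remain).
February has 28 days (266 − 28 = 238 remain).
March has 31 days (238 − 31 = 207 remain).
April has 30 days (207 − 30 = 177 remain).
May has 31 days (177 − 31 = 146 remain).
June has 30 days (146 − 30 = 116 remain).
July has 31 days (116 − 31 = 85 remain).
August has 31 days (85 − 31 = 54 remain).
September has 30 days (54 − 30 = 24 remain).
24 into October → October 24.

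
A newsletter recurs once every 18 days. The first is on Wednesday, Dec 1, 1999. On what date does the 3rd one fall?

Jan 6, 2000

The 3rd occurrence is 2 intervals after the first: 2 × 18 = 36 days after Dec 1, 1999.
Dec has 31 days — 30 days to the end of Dec leaves 6.
6 days into Jan → Jan 6, 2000.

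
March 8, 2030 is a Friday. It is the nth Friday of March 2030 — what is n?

2nd

Day 8 falls in week ⌈8/7⌉ of the month.
Days 1–7 hold the 1st Friday, 8–14 the 2nd, 15–21 the 3rd, 22–28 the 4th, 29–31 the 5th.
8 is in the range for the 2nd.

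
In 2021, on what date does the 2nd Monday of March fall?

March 8, 2021

The first Monday of March 2021 is March 1.
The 2nd Monday is 1 weeks later: 1 + 7 = 8.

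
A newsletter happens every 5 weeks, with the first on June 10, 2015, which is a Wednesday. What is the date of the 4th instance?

September 23, 2015

The 4th occurrence is 3 intervals after the first: 3 × 35 = 105 days after June 10, 2015.
June has 30 days — 20 days to the end of June leaves 85.
July has 31 days (54 left).
August has 31 days (23 left).
23 days into September → September 23, 2015.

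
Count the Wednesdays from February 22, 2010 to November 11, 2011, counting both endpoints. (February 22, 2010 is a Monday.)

90

February 22, 2010 is a Monday; the first Wednesday on or after it is February 24, 2010 (2 days later).
From February 24, 2010 to November 11, 2011: 310 + 315 = 625 days (rest of 2010, to November 11, 2011 in 2011).
625 ÷ 7 = 89 full weeks with remainder 2, so 89 more Wednesdays after the first → 90.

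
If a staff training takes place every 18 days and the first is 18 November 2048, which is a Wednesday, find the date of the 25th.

The 25th occurrence is 24 intervals after the first: 24 × 18 = 432 days after 18 November 2048.
November has 30 days — 12 days to the end of November leaves 420.
From end of November to end of 2048 is 31 days (389 left).
2049 has 365 days (24 left).
24 days into January → 24 January 2050.

24 January 2050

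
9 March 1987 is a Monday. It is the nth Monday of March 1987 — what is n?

2nd

Day 9 falls in week ⌈9/7⌉ of the month.
Days 1–7 hold the 1st Monday, 8–14 the 2nd, 15–21 the 3rd, 22–28 the 4th, 29–31 the 5th.
9 is in the range for the 2nd.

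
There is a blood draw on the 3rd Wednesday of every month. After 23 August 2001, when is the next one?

August 2001 starts on a Wednesday; its first Wednesday is the 1st, so the 3rd Wednesday is the 15th — 15 August 2001.
That is not after 23 August 2001, so look at September 2001.
September 2001 starts on a Saturday; its first Wednesday is the 5th, so the 3rd Wednesday is the 19th — 19 September 2001.

19 September 2001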